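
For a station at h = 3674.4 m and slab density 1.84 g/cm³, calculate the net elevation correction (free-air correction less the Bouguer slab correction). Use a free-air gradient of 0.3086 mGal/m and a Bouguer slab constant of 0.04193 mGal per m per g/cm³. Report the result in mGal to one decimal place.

850.4

Combined gradient = 0.3086 − 0.04193 × 1.84 = 0.2314488 mGal/m
Combined elevation correction = 0.2314488 × 3674.4 = 850.4 mGal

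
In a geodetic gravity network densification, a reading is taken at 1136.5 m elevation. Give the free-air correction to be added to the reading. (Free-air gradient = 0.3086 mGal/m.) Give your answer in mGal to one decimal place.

Free-air correction = 0.3086 × 1136.5 = 350.7 mGal

350.7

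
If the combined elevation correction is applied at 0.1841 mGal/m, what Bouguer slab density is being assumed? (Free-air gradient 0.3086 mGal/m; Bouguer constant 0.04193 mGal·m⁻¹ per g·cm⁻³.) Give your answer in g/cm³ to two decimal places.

2.97

0.1841 = 0.3086 − 0.04193 × ρ
ρ = (0.3086 − 0.1841) / 0.04193 = 2.97 g/cm³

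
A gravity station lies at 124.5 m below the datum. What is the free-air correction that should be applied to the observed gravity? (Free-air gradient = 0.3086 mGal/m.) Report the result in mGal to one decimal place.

Free-air correction = 0.3086 × -124.5 = -38.4 mGal

-38.4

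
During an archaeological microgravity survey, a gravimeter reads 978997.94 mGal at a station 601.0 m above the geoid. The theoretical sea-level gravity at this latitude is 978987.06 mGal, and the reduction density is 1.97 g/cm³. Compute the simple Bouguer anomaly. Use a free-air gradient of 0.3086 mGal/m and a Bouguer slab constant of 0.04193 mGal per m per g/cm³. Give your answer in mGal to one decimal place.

Free-air correction = 0.3086 × 601.0 = 185.47 mGal
Free-air anomaly = 978997.94 − 978987.06 + (185.47) = 196.35 mGal
Bouguer slab correction = 0.04193 × 1.97 × 601.0 = 49.64 mGal
Simple Bouguer anomaly = 196.35 − (49.64) = 146.71 mGal

146.7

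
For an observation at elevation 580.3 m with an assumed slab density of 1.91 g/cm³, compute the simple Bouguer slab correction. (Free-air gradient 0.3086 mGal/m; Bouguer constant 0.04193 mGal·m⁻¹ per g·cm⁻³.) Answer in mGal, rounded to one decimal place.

46.5

Bouguer slab correction = 0.04193 × 1.91 × 580.3 = 46.5 mGal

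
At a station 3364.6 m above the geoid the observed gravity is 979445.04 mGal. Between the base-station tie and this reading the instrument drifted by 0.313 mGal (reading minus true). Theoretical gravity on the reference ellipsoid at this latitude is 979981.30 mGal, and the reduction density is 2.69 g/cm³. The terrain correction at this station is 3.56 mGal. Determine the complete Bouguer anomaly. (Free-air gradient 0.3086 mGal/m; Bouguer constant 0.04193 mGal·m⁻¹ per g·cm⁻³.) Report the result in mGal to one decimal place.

Drift-corrected reading = 979445.04 − (0.313) = 979444.727 mGal
Free-air correction = 0.3086 × 3364.6 = 1038.32 mGal
Free-air anomaly = 979444.727 − 979981.30 + (1038.32) = 501.747 mGal
Bouguer slab correction = 0.04193 × 2.69 × 3364.6 = 379.50 mGal
Simple Bouguer anomaly = 501.747 − (379.50) = 122.247 mGal
Complete Bouguer anomaly = 122.247 + 3.56 = 125.807 mGal

125.8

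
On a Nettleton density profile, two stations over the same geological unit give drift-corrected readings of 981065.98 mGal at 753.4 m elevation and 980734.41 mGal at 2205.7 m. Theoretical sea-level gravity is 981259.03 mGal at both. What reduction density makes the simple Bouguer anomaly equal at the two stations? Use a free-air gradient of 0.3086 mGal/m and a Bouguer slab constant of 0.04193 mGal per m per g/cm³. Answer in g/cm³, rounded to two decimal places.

Δg_obs = 980734.41 − 981065.98 = -331.57 mGal over Δh = 2205.7 − 753.4 = 1452.3 m
Equal Bouguer anomalies ⇒ Δg_obs + (0.3086 − 0.04193ρ)·Δh = 0
0.3086 − 0.04193ρ = −Δg_obs/Δh = 0.22831
ρ = (0.3086 − 0.22831) / 0.04193 = 1.91 g/cm³

1.91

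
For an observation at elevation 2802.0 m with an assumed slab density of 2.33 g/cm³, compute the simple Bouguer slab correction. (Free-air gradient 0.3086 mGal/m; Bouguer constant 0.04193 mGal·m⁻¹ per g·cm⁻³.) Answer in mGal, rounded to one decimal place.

273.7

Bouguer slab correction = 0.04193 × 2.33 × 2802.0 = 273.7 mGal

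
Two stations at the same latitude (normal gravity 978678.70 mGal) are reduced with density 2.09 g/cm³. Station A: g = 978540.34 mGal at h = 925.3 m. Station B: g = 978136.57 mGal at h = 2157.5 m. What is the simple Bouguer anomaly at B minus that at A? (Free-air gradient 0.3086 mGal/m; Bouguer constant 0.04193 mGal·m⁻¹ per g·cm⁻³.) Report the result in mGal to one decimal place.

Δg_SB(A) = 978540.34 − 978678.70 + 0.3086×925.3 − 0.04193×2.09×925.3 = 66.10 mGal
Δg_SB(B) = 978136.57 − 978678.70 + 0.3086×2157.5 − 0.04193×2.09×2157.5 = -65.40 mGal
Difference = -65.40 − (66.10) = -131.50 mGal

-131.5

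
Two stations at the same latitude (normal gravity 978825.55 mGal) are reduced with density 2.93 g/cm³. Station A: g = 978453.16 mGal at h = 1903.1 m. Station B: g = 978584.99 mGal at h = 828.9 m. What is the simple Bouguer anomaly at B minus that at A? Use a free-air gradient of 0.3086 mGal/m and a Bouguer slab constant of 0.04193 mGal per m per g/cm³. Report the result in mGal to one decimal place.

-67.7

Δg_SB(A) = 978453.16 − 978825.55 + 0.3086×1903.1 − 0.04193×2.93×1903.1 = -18.90 mGal
Δg_SB(B) = 978584.99 − 978825.55 + 0.3086×828.9 − 0.04193×2.93×828.9 = -86.60 mGal
Difference = -86.60 − (-18.90) = -67.70 mGal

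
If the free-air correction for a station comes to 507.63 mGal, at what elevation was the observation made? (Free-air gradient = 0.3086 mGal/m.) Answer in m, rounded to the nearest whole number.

1645

h = 507.63 / 0.3086 = 1644.94 m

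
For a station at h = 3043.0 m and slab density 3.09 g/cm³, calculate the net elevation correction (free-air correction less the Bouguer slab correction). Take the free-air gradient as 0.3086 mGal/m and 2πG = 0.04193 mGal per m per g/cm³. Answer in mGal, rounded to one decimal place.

544.8

Combined gradient = 0.3086 − 0.04193 × 3.09 = 0.1790363 mGal/m
Combined elevation correction = 0.1790363 × 3043.0 = 544.8 mGal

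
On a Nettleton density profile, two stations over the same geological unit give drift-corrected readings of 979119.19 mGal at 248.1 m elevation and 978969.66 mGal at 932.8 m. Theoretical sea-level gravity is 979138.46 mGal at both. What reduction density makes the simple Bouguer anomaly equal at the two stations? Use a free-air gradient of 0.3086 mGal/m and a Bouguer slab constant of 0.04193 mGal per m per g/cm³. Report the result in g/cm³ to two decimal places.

Δg_obs = 978969.66 − 979119.19 = -149.53 mGal over Δh = 932.8 − 248.1 = 684.7 m
Equal Bouguer anomalies ⇒ Δg_obs + (0.3086 − 0.04193ρ)·Δh = 0
0.3086 − 0.04193ρ = −Δg_obs/Δh = 0.21839
ρ = (0.3086 − 0.21839) / 0.04193 = 2.15 g/cm³

2.15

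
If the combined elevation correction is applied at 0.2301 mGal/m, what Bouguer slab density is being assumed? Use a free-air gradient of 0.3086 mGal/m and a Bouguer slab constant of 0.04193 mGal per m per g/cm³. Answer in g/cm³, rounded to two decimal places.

1.87

0.2301 = 0.3086 − 0.04193 × ρ
ρ = (0.3086 − 0.2301) / 0.04193 = 1.87 g/cm³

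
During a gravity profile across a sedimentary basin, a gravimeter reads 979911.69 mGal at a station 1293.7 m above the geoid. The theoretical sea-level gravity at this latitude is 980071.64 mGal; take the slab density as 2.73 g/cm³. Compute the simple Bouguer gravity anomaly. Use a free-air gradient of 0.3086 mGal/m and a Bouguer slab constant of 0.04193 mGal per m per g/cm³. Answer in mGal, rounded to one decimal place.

91.2

Free-air correction = 0.3086 × 1293.7 = 399.24 mGal
Free-air anomaly = 979911.69 − 980071.64 + (399.24) = 239.29 mGal
Bouguer slab correction = 0.04193 × 2.73 × 1293.7 = 148.09 mGal
Simple Bouguer anomaly = 239.29 − (148.09) = 91.20 mGal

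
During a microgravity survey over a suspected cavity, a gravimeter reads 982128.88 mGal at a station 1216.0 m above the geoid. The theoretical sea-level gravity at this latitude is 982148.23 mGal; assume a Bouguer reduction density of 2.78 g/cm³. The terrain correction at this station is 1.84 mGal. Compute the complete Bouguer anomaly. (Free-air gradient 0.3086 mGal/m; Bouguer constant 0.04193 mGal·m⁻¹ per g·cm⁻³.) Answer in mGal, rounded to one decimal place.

216.0

Free-air correction = 0.3086 × 1216.0 = 375.26 mGal
Free-air anomaly = 982128.88 − 982148.23 + (375.26) = 355.91 mGal
Bouguer slab correction = 0.04193 × 2.78 × 1216.0 = 141.74 mGal
Simple Bouguer anomaly = 355.91 − (141.74) = 214.17 mGal
Complete Bouguer anomaly = 214.17 + 1.84 = 216.01 mGal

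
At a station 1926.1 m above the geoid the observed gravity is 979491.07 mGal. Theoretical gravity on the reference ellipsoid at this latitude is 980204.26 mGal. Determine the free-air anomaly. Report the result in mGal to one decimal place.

-118.8

Free-air correction = 0.3086 × 1926.1 = 594.39 mGal
Free-air anomaly = 979491.07 − 980204.26 + (594.39) = -118.80 mGal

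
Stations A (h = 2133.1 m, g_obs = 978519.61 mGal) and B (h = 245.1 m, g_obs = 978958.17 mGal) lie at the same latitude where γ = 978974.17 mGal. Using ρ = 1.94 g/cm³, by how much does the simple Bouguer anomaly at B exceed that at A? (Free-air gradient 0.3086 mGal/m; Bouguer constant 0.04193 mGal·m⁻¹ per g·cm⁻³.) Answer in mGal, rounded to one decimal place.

9.5

Δg_SB(A) = 978519.61 − 978974.17 + 0.3086×2133.1 − 0.04193×1.94×2133.1 = 30.20 mGal
Δg_SB(B) = 978958.17 − 978974.17 + 0.3086×245.1 − 0.04193×1.94×245.1 = 39.70 mGal
Difference = 39.70 − (30.20) = 9.50 mGal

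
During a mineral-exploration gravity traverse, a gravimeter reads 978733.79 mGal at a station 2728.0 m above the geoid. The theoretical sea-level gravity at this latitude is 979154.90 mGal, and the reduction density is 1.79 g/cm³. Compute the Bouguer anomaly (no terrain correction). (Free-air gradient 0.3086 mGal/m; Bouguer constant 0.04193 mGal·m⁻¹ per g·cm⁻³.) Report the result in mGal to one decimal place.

216.0

Free-air correction = 0.3086 × 2728.0 = 841.86 mGal
Free-air anomaly = 978733.79 − 979154.90 + (841.86) = 420.75 mGal
Bouguer slab correction = 0.04193 × 1.79 × 2728.0 = 204.75 mGal
Simple Bouguer anomaly = 420.75 − (204.75) = 216.00 mGal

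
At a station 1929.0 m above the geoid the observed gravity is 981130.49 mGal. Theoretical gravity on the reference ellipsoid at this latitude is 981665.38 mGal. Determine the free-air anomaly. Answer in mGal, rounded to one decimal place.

Free-air correction = 0.3086 × 1929.0 = 595.29 mGal
Free-air anomaly = 981130.49 − 981665.38 + (595.29) = 60.40 mGal

60.4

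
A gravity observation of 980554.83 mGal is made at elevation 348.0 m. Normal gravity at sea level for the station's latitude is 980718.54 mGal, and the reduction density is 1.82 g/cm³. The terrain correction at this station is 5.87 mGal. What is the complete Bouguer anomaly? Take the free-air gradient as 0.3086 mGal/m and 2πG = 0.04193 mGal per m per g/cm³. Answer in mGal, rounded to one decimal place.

Free-air correction = 0.3086 × 348.0 = 107.39 mGal
Free-air anomaly = 980554.83 − 980718.54 + (107.39) = -56.32 mGal
Bouguer slab correction = 0.04193 × 1.82 × 348.0 = 26.56 mGal
Simple Bouguer anomaly = -56.32 − (26.56) = -82.88 mGal
Complete Bouguer anomaly = -82.88 + 5.87 = -77.01 mGal

-77.0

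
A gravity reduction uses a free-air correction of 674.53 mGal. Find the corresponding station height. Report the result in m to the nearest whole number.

2186

h = 674.53 / 0.3086 = 2185.77 m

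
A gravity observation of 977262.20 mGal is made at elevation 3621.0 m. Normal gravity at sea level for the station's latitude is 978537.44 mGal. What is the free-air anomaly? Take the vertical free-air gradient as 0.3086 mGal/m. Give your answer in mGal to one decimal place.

Free-air correction = 0.3086 × 3621.0 = 1117.44 mGal
Free-air anomaly = 977262.20 − 978537.44 + (1117.44) = -157.80 mGal

-157.8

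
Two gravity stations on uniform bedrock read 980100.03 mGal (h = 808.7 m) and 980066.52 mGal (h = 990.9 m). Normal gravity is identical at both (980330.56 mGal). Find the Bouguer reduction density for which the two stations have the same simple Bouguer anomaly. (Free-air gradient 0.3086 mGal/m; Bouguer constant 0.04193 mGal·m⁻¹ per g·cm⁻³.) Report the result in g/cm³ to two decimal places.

2.97

Δg_obs = 980066.52 − 980100.03 = -33.51 mGal over Δh = 990.9 − 808.7 = 182.2 m
Equal Bouguer anomalies ⇒ Δg_obs + (0.3086 − 0.04193ρ)·Δh = 0
0.3086 − 0.04193ρ = −Δg_obs/Δh = 0.18392
ρ = (0.3086 − 0.18392) / 0.04193 = 2.97 g/cm³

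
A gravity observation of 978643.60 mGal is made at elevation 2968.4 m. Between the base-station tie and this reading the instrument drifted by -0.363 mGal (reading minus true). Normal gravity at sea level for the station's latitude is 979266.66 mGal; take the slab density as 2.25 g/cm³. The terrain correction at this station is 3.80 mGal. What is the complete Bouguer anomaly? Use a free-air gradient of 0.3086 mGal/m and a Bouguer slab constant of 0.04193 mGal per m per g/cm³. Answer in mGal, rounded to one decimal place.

17.1

Drift-corrected reading = 978643.60 − (-0.363) = 978643.963 mGal
Free-air correction = 0.3086 × 2968.4 = 916.05 mGal
Free-air anomaly = 978643.963 − 979266.66 + (916.05) = 293.353 mGal
Bouguer slab correction = 0.04193 × 2.25 × 2968.4 = 280.05 mGal
Simple Bouguer anomaly = 293.353 − (280.05) = 13.303 mGal
Complete Bouguer anomaly = 13.303 + 3.80 = 17.103 mGal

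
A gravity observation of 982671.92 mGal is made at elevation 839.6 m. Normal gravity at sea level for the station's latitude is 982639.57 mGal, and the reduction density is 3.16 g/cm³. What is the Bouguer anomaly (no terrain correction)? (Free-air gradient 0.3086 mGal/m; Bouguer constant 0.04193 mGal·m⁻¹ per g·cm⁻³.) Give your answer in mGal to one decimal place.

180.2

Free-air correction = 0.3086 × 839.6 = 259.10 mGal
Free-air anomaly = 982671.92 − 982639.57 + (259.10) = 291.45 mGal
Bouguer slab correction = 0.04193 × 3.16 × 839.6 = 111.25 mGal
Simple Bouguer anomaly = 291.45 − (111.25) = 180.20 mGal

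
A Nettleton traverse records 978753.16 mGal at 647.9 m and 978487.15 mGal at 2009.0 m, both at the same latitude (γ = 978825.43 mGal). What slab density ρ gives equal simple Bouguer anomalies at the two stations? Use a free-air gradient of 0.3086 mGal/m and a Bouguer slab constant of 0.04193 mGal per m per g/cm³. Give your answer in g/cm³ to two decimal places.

Δg_obs = 978487.15 − 978753.16 = -266.01 mGal over Δh = 2009.0 − 647.9 = 1361.1 m
Equal Bouguer anomalies ⇒ Δg_obs + (0.3086 − 0.04193ρ)·Δh = 0
0.3086 − 0.04193ρ = −Δg_obs/Δh = 0.19544
ρ = (0.3086 − 0.19544) / 0.04193 = 2.70 g/cm³

2.70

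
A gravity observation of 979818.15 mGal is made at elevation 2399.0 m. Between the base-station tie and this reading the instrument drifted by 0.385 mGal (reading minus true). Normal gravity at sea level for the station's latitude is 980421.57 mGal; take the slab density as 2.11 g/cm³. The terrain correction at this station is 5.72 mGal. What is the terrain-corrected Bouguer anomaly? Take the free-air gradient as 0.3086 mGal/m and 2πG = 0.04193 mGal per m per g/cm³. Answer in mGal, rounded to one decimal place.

Drift-corrected reading = 979818.15 − (0.385) = 979817.765 mGal
Free-air correction = 0.3086 × 2399.0 = 740.33 mGal
Free-air anomaly = 979817.765 − 980421.57 + (740.33) = 136.525 mGal
Bouguer slab correction = 0.04193 × 2.11 × 2399.0 = 212.25 mGal
Simple Bouguer anomaly = 136.525 − (212.25) = -75.725 mGal
Complete Bouguer anomaly = -75.725 + 5.72 = -70.005 mGal

-70.0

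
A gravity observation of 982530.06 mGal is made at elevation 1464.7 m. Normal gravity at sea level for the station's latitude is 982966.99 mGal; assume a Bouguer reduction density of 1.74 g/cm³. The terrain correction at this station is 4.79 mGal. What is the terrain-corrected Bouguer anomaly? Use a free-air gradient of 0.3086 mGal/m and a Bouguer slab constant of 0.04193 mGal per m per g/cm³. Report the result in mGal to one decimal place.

-87.0

Free-air correction = 0.3086 × 1464.7 = 452.01 mGal
Free-air anomaly = 982530.06 − 982966.99 + (452.01) = 15.08 mGal
Bouguer slab correction = 0.04193 × 1.74 × 1464.7 = 106.86 mGal
Simple Bouguer anomaly = 15.08 − (106.86) = -91.78 mGal
Complete Bouguer anomaly = -91.78 + 4.79 = -86.99 mGal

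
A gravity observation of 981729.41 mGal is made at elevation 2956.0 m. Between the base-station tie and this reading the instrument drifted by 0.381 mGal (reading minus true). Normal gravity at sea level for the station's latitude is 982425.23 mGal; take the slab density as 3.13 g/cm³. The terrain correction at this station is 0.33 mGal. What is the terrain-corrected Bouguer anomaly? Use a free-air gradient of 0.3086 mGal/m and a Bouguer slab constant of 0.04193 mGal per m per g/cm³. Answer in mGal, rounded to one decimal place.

Drift-corrected reading = 981729.41 − (0.381) = 981729.029 mGal
Free-air correction = 0.3086 × 2956.0 = 912.22 mGal
Free-air anomaly = 981729.029 − 982425.23 + (912.22) = 216.019 mGal
Bouguer slab correction = 0.04193 × 3.13 × 2956.0 = 387.95 mGal
Simple Bouguer anomaly = 216.019 − (387.95) = -171.931 mGal
Complete Bouguer anomaly = -171.931 + 0.33 = -171.601 mGal

-171.6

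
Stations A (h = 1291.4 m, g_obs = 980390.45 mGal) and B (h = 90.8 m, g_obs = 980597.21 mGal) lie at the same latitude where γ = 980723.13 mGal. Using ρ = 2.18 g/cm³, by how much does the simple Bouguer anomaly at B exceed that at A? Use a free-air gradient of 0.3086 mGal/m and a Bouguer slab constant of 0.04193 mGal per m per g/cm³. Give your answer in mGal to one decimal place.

Δg_SB(A) = 980390.45 − 980723.13 + 0.3086×1291.4 − 0.04193×2.18×1291.4 = -52.20 mGal
Δg_SB(B) = 980597.21 − 980723.13 + 0.3086×90.8 − 0.04193×2.18×90.8 = -106.20 mGal
Difference = -106.20 − (-52.20) = -54.00 mGal

-54.0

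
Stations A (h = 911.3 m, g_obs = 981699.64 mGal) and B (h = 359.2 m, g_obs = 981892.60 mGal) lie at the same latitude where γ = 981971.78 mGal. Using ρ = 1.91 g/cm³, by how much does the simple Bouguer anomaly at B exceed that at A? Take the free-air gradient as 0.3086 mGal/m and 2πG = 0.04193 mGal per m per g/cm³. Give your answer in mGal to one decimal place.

Δg_SB(A) = 981699.64 − 981971.78 + 0.3086×911.3 − 0.04193×1.91×911.3 = -63.90 mGal
Δg_SB(B) = 981892.60 − 981971.78 + 0.3086×359.2 − 0.04193×1.91×359.2 = 2.90 mGal
Difference = 2.90 − (-63.90) = 66.80 mGal

66.8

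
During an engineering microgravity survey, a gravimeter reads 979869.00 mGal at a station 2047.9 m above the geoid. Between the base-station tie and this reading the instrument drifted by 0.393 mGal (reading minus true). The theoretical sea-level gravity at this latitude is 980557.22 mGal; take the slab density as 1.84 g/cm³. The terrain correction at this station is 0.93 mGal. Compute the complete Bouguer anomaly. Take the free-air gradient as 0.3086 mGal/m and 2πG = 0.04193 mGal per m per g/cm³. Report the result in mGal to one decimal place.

Drift-corrected reading = 979869.00 − (0.393) = 979868.607 mGal
Free-air correction = 0.3086 × 2047.9 = 631.98 mGal
Free-air anomaly = 979868.607 − 980557.22 + (631.98) = -56.633 mGal
Bouguer slab correction = 0.04193 × 1.84 × 2047.9 = 158.00 mGal
Simple Bouguer anomaly = -56.633 − (158.00) = -214.633 mGal
Complete Bouguer anomaly = -214.633 + 0.93 = -213.703 mGal

-213.7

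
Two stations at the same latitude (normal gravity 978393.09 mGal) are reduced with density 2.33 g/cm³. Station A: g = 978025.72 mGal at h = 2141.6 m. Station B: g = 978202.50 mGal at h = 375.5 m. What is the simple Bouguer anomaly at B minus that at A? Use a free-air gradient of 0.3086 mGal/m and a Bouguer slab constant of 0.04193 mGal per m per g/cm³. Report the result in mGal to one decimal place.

-195.7

Δg_SB(A) = 978025.72 − 978393.09 + 0.3086×2141.6 − 0.04193×2.33×2141.6 = 84.30 mGal
Δg_SB(B) = 978202.50 − 978393.09 + 0.3086×375.5 − 0.04193×2.33×375.5 = -111.40 mGal
Difference = -111.40 − (84.30) = -195.70 mGal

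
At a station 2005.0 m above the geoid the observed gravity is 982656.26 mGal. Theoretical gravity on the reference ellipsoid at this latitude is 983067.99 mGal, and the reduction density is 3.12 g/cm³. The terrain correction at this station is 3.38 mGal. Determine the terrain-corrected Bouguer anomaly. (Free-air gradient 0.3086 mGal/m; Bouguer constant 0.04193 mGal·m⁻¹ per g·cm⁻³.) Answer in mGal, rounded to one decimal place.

-51.9

Free-air correction = 0.3086 × 2005.0 = 618.74 mGal
Free-air anomaly = 982656.26 − 983067.99 + (618.74) = 207.01 mGal
Bouguer slab correction = 0.04193 × 3.12 × 2005.0 = 262.30 mGal
Simple Bouguer anomaly = 207.01 − (262.30) = -55.29 mGal
Complete Bouguer anomaly = -55.29 + 3.38 = -51.91 mGal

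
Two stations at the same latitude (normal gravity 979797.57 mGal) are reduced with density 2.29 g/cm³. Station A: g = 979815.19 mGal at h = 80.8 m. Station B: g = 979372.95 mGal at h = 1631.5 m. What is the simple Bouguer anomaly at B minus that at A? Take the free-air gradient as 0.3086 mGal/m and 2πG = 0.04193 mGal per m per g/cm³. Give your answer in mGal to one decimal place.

-112.6

Δg_SB(A) = 979815.19 − 979797.57 + 0.3086×80.8 − 0.04193×2.29×80.8 = 34.80 mGal
Δg_SB(B) = 979372.95 − 979797.57 + 0.3086×1631.5 − 0.04193×2.29×1631.5 = -77.80 mGal
Difference = -77.80 − (34.80) = -112.60 mGal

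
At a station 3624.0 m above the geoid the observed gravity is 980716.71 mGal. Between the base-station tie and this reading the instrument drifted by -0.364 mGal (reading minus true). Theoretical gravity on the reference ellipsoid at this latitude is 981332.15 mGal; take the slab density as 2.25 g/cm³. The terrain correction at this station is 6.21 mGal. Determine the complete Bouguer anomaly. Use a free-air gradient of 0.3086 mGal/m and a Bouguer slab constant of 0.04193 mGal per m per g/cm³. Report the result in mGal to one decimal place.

Drift-corrected reading = 980716.71 − (-0.364) = 980717.074 mGal
Free-air correction = 0.3086 × 3624.0 = 1118.37 mGal
Free-air anomaly = 980717.074 − 981332.15 + (1118.37) = 503.294 mGal
Bouguer slab correction = 0.04193 × 2.25 × 3624.0 = 341.90 mGal
Simple Bouguer anomaly = 503.294 − (341.90) = 161.394 mGal
Complete Bouguer anomaly = 161.394 + 6.21 = 167.604 mGal

167.6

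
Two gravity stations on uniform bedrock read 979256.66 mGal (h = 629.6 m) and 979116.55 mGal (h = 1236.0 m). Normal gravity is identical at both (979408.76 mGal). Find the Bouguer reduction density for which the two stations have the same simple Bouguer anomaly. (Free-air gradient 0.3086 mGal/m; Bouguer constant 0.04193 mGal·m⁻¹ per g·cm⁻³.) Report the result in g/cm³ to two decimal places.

1.85

Δg_obs = 979116.55 − 979256.66 = -140.11 mGal over Δh = 1236.0 − 629.6 = 606.4 m
Equal Bouguer anomalies ⇒ Δg_obs + (0.3086 − 0.04193ρ)·Δh = 0
0.3086 − 0.04193ρ = −Δg_obs/Δh = 0.23105
ρ = (0.3086 − 0.23105) / 0.04193 = 1.85 g/cm³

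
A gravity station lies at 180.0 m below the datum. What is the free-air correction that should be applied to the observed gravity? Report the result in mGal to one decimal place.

Free-air correction = 0.3086 × -180.0 = -55.5 mGal

-55.5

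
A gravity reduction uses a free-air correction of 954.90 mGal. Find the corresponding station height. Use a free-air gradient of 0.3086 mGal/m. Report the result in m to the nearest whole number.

3094

h = 954.90 / 0.3086 = 3094.30 m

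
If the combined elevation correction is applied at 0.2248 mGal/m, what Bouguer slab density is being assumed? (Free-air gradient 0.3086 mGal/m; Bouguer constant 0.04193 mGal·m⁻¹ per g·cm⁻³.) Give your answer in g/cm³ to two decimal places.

0.2248 = 0.3086 − 0.04193 × ρ
ρ = (0.3086 − 0.2248) / 0.04193 = 2.00 g/cm³

2.00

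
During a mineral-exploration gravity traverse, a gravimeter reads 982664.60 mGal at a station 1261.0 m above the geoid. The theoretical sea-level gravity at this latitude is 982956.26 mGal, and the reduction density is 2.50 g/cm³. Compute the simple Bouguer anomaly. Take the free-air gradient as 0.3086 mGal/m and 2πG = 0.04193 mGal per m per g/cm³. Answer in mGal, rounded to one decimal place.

Free-air correction = 0.3086 × 1261.0 = 389.14 mGal
Free-air anomaly = 982664.60 − 982956.26 + (389.14) = 97.48 mGal
Bouguer slab correction = 0.04193 × 2.50 × 1261.0 = 132.18 mGal
Simple Bouguer anomaly = 97.48 − (132.18) = -34.70 mGal

-34.7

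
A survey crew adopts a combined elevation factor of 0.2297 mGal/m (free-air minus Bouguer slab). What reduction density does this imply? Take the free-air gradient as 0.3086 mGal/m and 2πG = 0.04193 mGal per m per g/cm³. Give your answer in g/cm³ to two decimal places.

1.88

0.2297 = 0.3086 − 0.04193 × ρ
ρ = (0.3086 − 0.2297) / 0.04193 = 1.88 g/cm³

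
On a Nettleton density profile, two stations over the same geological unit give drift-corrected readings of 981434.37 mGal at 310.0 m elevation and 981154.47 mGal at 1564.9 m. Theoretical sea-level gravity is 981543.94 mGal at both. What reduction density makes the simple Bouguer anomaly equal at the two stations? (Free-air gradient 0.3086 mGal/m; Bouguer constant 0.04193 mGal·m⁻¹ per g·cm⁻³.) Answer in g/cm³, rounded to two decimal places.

Δg_obs = 981154.47 − 981434.37 = -279.90 mGal over Δh = 1564.9 − 310.0 = 1254.9 m
Equal Bouguer anomalies ⇒ Δg_obs + (0.3086 − 0.04193ρ)·Δh = 0
0.3086 − 0.04193ρ = −Δg_obs/Δh = 0.22305
ρ = (0.3086 − 0.22305) / 0.04193 = 2.04 g/cm³

2.04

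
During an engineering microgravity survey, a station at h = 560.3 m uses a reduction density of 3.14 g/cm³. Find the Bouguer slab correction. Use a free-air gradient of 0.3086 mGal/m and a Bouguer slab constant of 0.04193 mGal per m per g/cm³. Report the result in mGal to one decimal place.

73.8

Bouguer slab correction = 0.04193 × 3.14 × 560.3 = 73.8 mGal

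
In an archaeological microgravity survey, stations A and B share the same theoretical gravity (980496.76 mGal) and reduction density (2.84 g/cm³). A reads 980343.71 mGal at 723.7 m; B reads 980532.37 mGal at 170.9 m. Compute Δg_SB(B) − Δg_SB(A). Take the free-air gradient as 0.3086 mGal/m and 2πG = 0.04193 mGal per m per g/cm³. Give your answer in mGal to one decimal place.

83.9

Δg_SB(A) = 980343.71 − 980496.76 + 0.3086×723.7 − 0.04193×2.84×723.7 = -15.90 mGal
Δg_SB(B) = 980532.37 − 980496.76 + 0.3086×170.9 − 0.04193×2.84×170.9 = 68.00 mGal
Difference = 68.00 − (-15.90) = 83.90 mGal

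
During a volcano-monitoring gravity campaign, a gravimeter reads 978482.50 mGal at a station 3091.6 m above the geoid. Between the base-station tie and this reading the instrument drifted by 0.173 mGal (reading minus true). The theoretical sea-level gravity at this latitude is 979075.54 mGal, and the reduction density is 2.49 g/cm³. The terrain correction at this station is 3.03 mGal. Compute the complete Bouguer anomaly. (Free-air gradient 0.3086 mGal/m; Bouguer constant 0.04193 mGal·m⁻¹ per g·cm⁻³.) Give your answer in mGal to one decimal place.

Drift-corrected reading = 978482.50 − (0.173) = 978482.327 mGal
Free-air correction = 0.3086 × 3091.6 = 954.07 mGal
Free-air anomaly = 978482.327 − 979075.54 + (954.07) = 360.857 mGal
Bouguer slab correction = 0.04193 × 2.49 × 3091.6 = 322.78 mGal
Simple Bouguer anomaly = 360.857 − (322.78) = 38.077 mGal
Complete Bouguer anomaly = 38.077 + 3.03 = 41.107 mGal

41.1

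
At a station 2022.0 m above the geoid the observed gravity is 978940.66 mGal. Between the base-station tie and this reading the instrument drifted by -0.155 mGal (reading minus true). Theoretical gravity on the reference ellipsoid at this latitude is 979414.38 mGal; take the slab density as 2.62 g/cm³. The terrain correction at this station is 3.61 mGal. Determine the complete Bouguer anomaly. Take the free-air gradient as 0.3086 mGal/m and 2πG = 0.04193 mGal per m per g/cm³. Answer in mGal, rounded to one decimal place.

Drift-corrected reading = 978940.66 − (-0.155) = 978940.815 mGal
Free-air correction = 0.3086 × 2022.0 = 623.99 mGal
Free-air anomaly = 978940.815 − 979414.38 + (623.99) = 150.425 mGal
Bouguer slab correction = 0.04193 × 2.62 × 2022.0 = 222.13 mGal
Simple Bouguer anomaly = 150.425 − (222.13) = -71.705 mGal
Complete Bouguer anomaly = -71.705 + 3.61 = -68.095 mGal

-68.1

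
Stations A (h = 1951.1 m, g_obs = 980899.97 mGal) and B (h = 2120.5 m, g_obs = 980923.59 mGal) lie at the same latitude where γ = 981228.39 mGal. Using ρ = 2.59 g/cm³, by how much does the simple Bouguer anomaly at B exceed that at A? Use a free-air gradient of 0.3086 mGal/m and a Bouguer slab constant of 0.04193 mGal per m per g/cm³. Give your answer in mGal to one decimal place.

57.5

Δg_SB(A) = 980899.97 − 981228.39 + 0.3086×1951.1 − 0.04193×2.59×1951.1 = 61.80 mGal
Δg_SB(B) = 980923.59 − 981228.39 + 0.3086×2120.5 − 0.04193×2.59×2120.5 = 119.30 mGal
Difference = 119.30 − (61.80) = 57.50 mGal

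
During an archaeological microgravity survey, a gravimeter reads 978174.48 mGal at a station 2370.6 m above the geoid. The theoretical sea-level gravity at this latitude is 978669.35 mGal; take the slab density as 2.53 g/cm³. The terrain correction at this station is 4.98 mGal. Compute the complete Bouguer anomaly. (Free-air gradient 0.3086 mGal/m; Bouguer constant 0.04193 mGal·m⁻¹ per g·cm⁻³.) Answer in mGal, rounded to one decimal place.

Free-air correction = 0.3086 × 2370.6 = 731.57 mGal
Free-air anomaly = 978174.48 − 978669.35 + (731.57) = 236.70 mGal
Bouguer slab correction = 0.04193 × 2.53 × 2370.6 = 251.48 mGal
Simple Bouguer anomaly = 236.70 − (251.48) = -14.78 mGal
Complete Bouguer anomaly = -14.78 + 4.98 = -9.80 mGal

-9.8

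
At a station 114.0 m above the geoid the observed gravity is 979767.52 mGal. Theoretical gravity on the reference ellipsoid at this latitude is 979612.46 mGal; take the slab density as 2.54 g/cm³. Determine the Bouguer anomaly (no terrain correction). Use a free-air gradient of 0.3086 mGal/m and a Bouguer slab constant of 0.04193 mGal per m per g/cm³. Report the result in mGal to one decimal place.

Free-air correction = 0.3086 × 114.0 = 35.18 mGal
Free-air anomaly = 979767.52 − 979612.46 + (35.18) = 190.24 mGal
Bouguer slab correction = 0.04193 × 2.54 × 114.0 = 12.14 mGal
Simple Bouguer anomaly = 190.24 − (12.14) = 178.10 mGal

178.1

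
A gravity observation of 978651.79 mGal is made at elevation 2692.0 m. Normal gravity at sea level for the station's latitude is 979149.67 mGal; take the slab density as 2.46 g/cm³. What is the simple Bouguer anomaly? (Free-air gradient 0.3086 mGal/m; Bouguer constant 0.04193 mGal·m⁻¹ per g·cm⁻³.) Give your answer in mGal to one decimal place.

Free-air correction = 0.3086 × 2692.0 = 830.75 mGal
Free-air anomaly = 978651.79 − 979149.67 + (830.75) = 332.87 mGal
Bouguer slab correction = 0.04193 × 2.46 × 2692.0 = 277.67 mGal
Simple Bouguer anomaly = 332.87 − (277.67) = 55.20 mGal

55.2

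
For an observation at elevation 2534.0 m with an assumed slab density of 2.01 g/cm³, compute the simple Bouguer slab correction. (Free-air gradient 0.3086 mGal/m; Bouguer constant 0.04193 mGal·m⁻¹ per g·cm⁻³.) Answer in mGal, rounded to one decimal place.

213.6

Bouguer slab correction = 0.04193 × 2.01 × 2534.0 = 213.6 mGal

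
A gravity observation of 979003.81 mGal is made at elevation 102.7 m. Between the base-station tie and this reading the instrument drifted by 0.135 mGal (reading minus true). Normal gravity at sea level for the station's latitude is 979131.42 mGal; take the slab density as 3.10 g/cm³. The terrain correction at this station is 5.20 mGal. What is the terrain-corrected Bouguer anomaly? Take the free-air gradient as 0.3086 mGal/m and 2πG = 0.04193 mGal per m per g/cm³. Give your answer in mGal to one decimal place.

Drift-corrected reading = 979003.81 − (0.135) = 979003.675 mGal
Free-air correction = 0.3086 × 102.7 = 31.69 mGal
Free-air anomaly = 979003.675 − 979131.42 + (31.69) = -96.055 mGal
Bouguer slab correction = 0.04193 × 3.10 × 102.7 = 13.35 mGal
Simple Bouguer anomaly = -96.055 − (13.35) = -109.405 mGal
Complete Bouguer anomaly = -109.405 + 5.20 = -104.205 mGal

-104.2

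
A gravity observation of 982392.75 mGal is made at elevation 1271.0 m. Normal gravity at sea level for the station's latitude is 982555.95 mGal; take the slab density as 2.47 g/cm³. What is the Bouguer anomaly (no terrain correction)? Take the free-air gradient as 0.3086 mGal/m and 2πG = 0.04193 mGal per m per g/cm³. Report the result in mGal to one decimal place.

97.4

Free-air correction = 0.3086 × 1271.0 = 392.23 mGal
Free-air anomaly = 982392.75 − 982555.95 + (392.23) = 229.03 mGal
Bouguer slab correction = 0.04193 × 2.47 × 1271.0 = 131.63 mGal
Simple Bouguer anomaly = 229.03 − (131.63) = 97.40 mGal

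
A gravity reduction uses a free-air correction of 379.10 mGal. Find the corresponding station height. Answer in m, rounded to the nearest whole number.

1228

h = 379.10 / 0.3086 = 1228.45 m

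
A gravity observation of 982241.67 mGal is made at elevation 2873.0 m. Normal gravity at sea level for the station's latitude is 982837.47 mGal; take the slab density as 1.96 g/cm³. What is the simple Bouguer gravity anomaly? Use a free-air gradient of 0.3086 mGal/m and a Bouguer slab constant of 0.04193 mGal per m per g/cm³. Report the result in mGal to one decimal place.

54.7

Free-air correction = 0.3086 × 2873.0 = 886.61 mGal
Free-air anomaly = 982241.67 − 982837.47 + (886.61) = 290.81 mGal
Bouguer slab correction = 0.04193 × 1.96 × 2873.0 = 236.11 mGal
Simple Bouguer anomaly = 290.81 − (236.11) = 54.70 mGal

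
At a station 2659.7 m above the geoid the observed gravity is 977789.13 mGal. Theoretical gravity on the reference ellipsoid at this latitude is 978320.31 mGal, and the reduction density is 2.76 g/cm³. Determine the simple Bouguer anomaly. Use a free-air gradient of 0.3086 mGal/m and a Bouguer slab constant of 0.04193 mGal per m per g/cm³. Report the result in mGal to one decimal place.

Free-air correction = 0.3086 × 2659.7 = 820.78 mGal
Free-air anomaly = 977789.13 − 978320.31 + (820.78) = 289.60 mGal
Bouguer slab correction = 0.04193 × 2.76 × 2659.7 = 307.80 mGal
Simple Bouguer anomaly = 289.60 − (307.80) = -18.20 mGal

-18.2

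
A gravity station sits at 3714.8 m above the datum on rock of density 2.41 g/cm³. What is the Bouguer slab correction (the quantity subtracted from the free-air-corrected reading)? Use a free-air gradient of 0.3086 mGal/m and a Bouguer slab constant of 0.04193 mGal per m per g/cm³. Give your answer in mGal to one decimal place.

Bouguer slab correction = 0.04193 × 2.41 × 3714.8 = 375.4 mGal

375.4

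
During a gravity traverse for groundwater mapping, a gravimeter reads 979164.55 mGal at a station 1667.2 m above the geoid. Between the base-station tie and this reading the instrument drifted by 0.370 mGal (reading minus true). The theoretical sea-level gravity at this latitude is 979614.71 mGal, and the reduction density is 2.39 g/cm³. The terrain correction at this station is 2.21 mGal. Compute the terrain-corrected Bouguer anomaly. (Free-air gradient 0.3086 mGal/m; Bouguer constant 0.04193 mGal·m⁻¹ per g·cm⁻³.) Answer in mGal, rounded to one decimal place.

Drift-corrected reading = 979164.55 − (0.370) = 979164.180 mGal
Free-air correction = 0.3086 × 1667.2 = 514.50 mGal
Free-air anomaly = 979164.180 − 979614.71 + (514.50) = 63.970 mGal
Bouguer slab correction = 0.04193 × 2.39 × 1667.2 = 167.07 mGal
Simple Bouguer anomaly = 63.970 − (167.07) = -103.100 mGal
Complete Bouguer anomaly = -103.100 + 2.21 = -100.890 mGal

-100.9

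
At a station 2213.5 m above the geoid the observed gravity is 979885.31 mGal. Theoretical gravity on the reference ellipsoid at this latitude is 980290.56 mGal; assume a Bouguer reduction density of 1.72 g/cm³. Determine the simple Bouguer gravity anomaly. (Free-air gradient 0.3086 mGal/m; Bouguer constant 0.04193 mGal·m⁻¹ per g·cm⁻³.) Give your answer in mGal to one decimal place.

Free-air correction = 0.3086 × 2213.5 = 683.09 mGal
Free-air anomaly = 979885.31 − 980290.56 + (683.09) = 277.84 mGal
Bouguer slab correction = 0.04193 × 1.72 × 2213.5 = 159.64 mGal
Simple Bouguer anomaly = 277.84 − (159.64) = 118.20 mGal

118.2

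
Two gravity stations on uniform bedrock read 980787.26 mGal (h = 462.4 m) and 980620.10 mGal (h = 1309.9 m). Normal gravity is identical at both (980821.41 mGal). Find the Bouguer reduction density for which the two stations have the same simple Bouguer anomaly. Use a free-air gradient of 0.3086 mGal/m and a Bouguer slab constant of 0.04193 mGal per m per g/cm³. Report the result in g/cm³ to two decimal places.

2.66

Δg_obs = 980620.10 − 980787.26 = -167.16 mGal over Δh = 1309.9 − 462.4 = 847.5 m
Equal Bouguer anomalies ⇒ Δg_obs + (0.3086 − 0.04193ρ)·Δh = 0
0.3086 − 0.04193ρ = −Δg_obs/Δh = 0.19724
ρ = (0.3086 − 0.19724) / 0.04193 = 2.66 g/cm³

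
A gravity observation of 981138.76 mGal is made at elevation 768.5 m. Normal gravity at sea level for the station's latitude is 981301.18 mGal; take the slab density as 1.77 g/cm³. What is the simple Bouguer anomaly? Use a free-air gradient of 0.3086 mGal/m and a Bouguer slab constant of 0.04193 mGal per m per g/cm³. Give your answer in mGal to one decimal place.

17.7

Free-air correction = 0.3086 × 768.5 = 237.16 mGal
Free-air anomaly = 981138.76 − 981301.18 + (237.16) = 74.74 mGal
Bouguer slab correction = 0.04193 × 1.77 × 768.5 = 57.04 mGal
Simple Bouguer anomaly = 74.74 − (57.04) = 17.70 mGal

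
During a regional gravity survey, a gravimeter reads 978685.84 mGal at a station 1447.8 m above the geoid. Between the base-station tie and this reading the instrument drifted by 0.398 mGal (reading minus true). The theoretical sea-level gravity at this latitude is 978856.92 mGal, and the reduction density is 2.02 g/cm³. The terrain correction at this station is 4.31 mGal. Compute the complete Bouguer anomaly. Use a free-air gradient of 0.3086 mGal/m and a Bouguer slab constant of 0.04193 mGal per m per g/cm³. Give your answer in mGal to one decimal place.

Drift-corrected reading = 978685.84 − (0.398) = 978685.442 mGal
Free-air correction = 0.3086 × 1447.8 = 446.79 mGal
Free-air anomaly = 978685.442 − 978856.92 + (446.79) = 275.312 mGal
Bouguer slab correction = 0.04193 × 2.02 × 1447.8 = 122.63 mGal
Simple Bouguer anomaly = 275.312 − (122.63) = 152.682 mGal
Complete Bouguer anomaly = 152.682 + 4.31 = 156.992 mGal

157.0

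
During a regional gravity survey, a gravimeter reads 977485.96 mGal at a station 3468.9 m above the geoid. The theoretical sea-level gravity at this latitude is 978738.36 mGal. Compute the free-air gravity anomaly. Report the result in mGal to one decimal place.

-181.9

Free-air correction = 0.3086 × 3468.9 = 1070.50 mGal
Free-air anomaly = 977485.96 − 978738.36 + (1070.50) = -181.90 mGal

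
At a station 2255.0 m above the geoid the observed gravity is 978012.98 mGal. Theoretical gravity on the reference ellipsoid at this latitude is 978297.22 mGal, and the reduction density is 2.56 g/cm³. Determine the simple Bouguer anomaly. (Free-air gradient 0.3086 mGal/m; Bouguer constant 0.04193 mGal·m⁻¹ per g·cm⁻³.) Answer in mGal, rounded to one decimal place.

Free-air correction = 0.3086 × 2255.0 = 695.89 mGal
Free-air anomaly = 978012.98 − 978297.22 + (695.89) = 411.65 mGal
Bouguer slab correction = 0.04193 × 2.56 × 2255.0 = 242.05 mGal
Simple Bouguer anomaly = 411.65 − (242.05) = 169.60 mGal

169.6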